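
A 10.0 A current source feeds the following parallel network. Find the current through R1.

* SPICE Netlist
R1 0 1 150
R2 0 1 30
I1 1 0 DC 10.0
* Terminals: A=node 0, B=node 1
All resistors sit directly between nodes 0 and 1, so they are in parallel and share one voltage V; the full source current 10 A splits among them.
1/R_par = 1/150 + 1/30 = 0.04 S  =>  R_par = 25 Ω
V = I × R_par = 10 × 25 = 250 V
I_R1 = V/R1 = 250/150 = 1.667 A

Final answer: 1.667 A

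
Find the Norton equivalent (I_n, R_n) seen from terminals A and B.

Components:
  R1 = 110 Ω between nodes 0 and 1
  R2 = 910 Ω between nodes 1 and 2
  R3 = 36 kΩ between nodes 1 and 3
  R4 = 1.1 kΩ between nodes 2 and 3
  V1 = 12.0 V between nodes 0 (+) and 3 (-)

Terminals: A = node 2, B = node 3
Find the Thévenin equivalent first; then I_n = V_th/R_th and R_n = R_th.
Step 1 — V_th is the open-circuit voltage V_A - V_B (nothing connected across the terminals).
Nodal analysis, taking node 3 as the 0 V reference.
Source V1 fixes V_0 = 12 V.
KCL at each unknown node (sum of currents leaving = 0; resistances in Ω):
  Node 1: (V_1 - 12)/110 + (V_1 - V_2)/910 + (V_1 - 0)/36000 = 0
  Node 2: (V_2 - V_1)/910 + (V_2 - 0)/1100 = 0
Collecting terms (coefficients in siemens):
  0.01022·V_1 - 0.001099·V_2 = 0.1091
  0.002008·V_2 - 0.001099·V_1 = 0
Determinant D = (0.01022)(0.002008) - (-0.001099)(-0.001099) = 0.00001931
V_1 = [(0.1091)(0.002008) - (-0.001099)(0)]/D = 11.34 V
V_2 = [(0.01022)(0) - (0.1091)(-0.001099)]/D = 6.208 V
V_th = V_2 - V_3 = 6.208 - 0 = 6.208 V
Step 2 — R_th: zero the source — replace V1 by a short circuit (node 3 merges into node 0) — and find the resistance seen between A (node 2) and B (node 0).
Reduce the network between node 2 (A) and node 0 (B) by series/parallel combination:
  Rp1 = R1 ‖ R3 (parallel, both between nodes 0 and 1) = 1/(1/110 + 1/36000) = 109.7 Ω
  Rs1 = R2 + Rp1 (series, joined only at node 1) = 910 + 109.7 = 1020 Ω
  Rp2 = R4 ‖ Rs1 (parallel, both between nodes 0 and 2) = 1/(1/1100 + 1/1020) = 529.2 Ω
R_th = 529.2 Ω
I_n = V_th/R_th = 6.208/529.2 = 0.01173 A, and R_n = R_th = 529.2 Ω

Final answer: I_n = 0.01173 A, R_n = 529.2 Ω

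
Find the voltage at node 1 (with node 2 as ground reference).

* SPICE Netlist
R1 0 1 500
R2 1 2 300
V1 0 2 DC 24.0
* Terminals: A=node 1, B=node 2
Nodal analysis, taking node 2 as the 0 V reference.
Source V1 fixes V_0 = 24 V.
KCL at each unknown node (sum of currents leaving = 0; resistances in Ω):
  Node 1: (V_1 - 24)/500 + (V_1 - 0)/300 = 0
Collecting terms: 0.005333 × V_1 = 0.048  =>  V_1 = 9 V
The requested potential is V_1 = 9 V.

Final answer: V_1 = 9 V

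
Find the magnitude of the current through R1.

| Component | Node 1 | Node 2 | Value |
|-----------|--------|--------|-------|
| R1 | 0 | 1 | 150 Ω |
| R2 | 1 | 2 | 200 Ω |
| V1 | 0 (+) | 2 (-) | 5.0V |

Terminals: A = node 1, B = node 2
Nodal analysis, taking node 2 as the 0 V reference.
Source V1 fixes V_0 = 5 V.
KCL at each unknown node (sum of currents leaving = 0; resistances in Ω):
  Node 1: (V_1 - 5)/150 + (V_1 - 0)/200 = 0
Collecting terms: 0.01167 × V_1 = 0.03333  =>  V_1 = 2.857 V
I_R1 = (V_0 - V_1)/R1 = (5 - 2.857)/150 = 0.01429 A
|I_R1| = 0.01429 A

Final answer: |I_R1| = 0.01429 A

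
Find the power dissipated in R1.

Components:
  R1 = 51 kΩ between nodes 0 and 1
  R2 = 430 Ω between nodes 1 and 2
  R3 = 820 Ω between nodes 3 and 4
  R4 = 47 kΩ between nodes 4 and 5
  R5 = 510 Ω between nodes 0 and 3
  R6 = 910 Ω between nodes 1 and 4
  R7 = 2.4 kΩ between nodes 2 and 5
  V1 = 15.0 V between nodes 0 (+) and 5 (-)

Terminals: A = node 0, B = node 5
Nodal analysis, taking node 5 as the 0 V reference.
Source V1 fixes V_0 = 15 V.
KCL at each unknown node (sum of currents leaving = 0; resistances in Ω):
  Node 1: (V_1 - 15)/51000 + (V_1 - V_2)/430 + (V_1 - V_4)/910 = 0
  Node 2: (V_2 - V_1)/430 + (V_2 - 0)/2400 = 0
  Node 3: (V_3 - V_4)/820 + (V_3 - 15)/510 = 0
  Node 4: (V_4 - V_3)/820 + (V_4 - 0)/47000 + (V_4 - V_1)/910 = 0
Collecting terms (coefficients in siemens):
  0.003444·V_1 - 0.002326·V_2 - 0.001099·V_4 = 0.0002941
  0.002742·V_2 - 0.002326·V_1 = 0
  0.00318·V_3 - 0.00122·V_4 = 0.02941
  0.00234·V_4 - 0.001099·V_1 - 0.00122·V_3 = 0
Solving these 4 simultaneous equations (Gaussian elimination) gives:
  V_1 = 8.363 V, V_2 = 7.092 V, V_3 = 13.44 V, V_4 = 10.93 V
I_R1 = (V_0 - V_1)/R1 = (15 - 8.363)/51000 = 0.0001301 A
P_R1 = I_R1² × R1 = (0.0001301)² × 51000 = 0.0008638 W

Final answer: 0.0008638 W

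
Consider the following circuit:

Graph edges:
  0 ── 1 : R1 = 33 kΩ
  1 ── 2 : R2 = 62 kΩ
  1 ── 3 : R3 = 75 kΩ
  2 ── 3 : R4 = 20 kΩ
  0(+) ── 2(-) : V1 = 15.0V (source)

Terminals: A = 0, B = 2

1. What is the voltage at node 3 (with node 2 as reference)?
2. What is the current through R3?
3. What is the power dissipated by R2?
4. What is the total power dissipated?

Nodal analysis, taking node 2 as the 0 V reference.
Source V1 fixes V_0 = 15 V.
KCL at each unknown node (sum of currents leaving = 0; resistances in Ω):
  Node 1: (V_1 - 15)/33000 + (V_1 - 0)/62000 + (V_1 - V_3)/75000 = 0
  Node 3: (V_3 - V_1)/75000 + (V_3 - 0)/20000 = 0
Collecting terms (coefficients in siemens):
  0.00005977·V_1 - 0.00001333·V_3 = 0.0004545
  0.00006333·V_3 - 0.00001333·V_1 = 0
Determinant D = (0.00005977)(0.00006333) - (-0.00001333)(-0.00001333) = 0.000000003607
V_1 = [(0.0004545)(0.00006333) - (-0.00001333)(0)]/D = 7.98 V
V_3 = [(0.00005977)(0) - (0.0004545)(-0.00001333)]/D = 1.68 V
Part 1:
  Read off the nodal solution: V_3 = 1.68 V
Part 2:
  I_R3 = (V_1 - V_3)/R3 = (7.98 - 1.68)/75000 = 0.000084 A
  Magnitude: I_R3 = 0.000084 A
Part 3:
  I_R2 = (V_1 - V_2)/R2 = (7.98 - 0)/62000 = 0.0001287 A
  P_R2 = I_R2² × R2 = (0.0001287)² × 62000 = 0.001027 W
Part 4:
  Power in each resistor, P = (ΔV)²/R:
    P_R1 = (15 - 7.98)²/33000 = 0.001493 W
    P_R2 = (7.98 - 0)²/62000 = 0.001027 W
    P_R3 = (7.98 - 1.68)²/75000 = 0.0005292 W
    P_R4 = (0 - 1.68)²/20000 = 0.0001411 W
  P_total = P_R1 + P_R2 + P_R3 + P_R4 = 0.003191 W

Final answers:
1. V_3 = 1.68 V
2. I_R3 = 8.4e-05 A
3. P_R2 = 0.001027 W
4. P_total = 0.003191 W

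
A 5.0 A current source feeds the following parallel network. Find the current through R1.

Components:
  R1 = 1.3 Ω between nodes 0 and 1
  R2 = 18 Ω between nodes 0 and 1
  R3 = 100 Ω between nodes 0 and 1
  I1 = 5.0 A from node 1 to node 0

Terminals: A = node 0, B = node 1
All resistors sit directly between nodes 0 and 1, so they are in parallel and share one voltage V; the full source current 5 A splits among them.
1/R_par = 1/1.3 + 1/18 + 1/100 = 0.8348 S  =>  R_par = 1.198 Ω
V = I × R_par = 5 × 1.198 = 5.99 V
I_R1 = V/R1 = 5.99/1.3 = 4.607 A

Final answer: 4.607 A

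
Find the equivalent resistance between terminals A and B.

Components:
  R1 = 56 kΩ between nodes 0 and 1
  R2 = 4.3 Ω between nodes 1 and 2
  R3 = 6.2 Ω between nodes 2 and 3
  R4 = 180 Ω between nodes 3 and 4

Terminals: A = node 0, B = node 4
Reduce the network between node 0 (A) and node 4 (B) by series/parallel combination:
  Rs1 = R1 + R2 (series, joined only at node 1) = 56000 + 4.3 = 56000 Ω
  Rs2 = R3 + Rs1 (series, joined only at node 2) = 6.2 + 56000 = 56010 Ω
  Rs3 = R4 + Rs2 (series, joined only at node 3) = 180 + 56010 = 56190 Ω
R_eq = 56.19 kΩ

Final answer: 56.19 kΩ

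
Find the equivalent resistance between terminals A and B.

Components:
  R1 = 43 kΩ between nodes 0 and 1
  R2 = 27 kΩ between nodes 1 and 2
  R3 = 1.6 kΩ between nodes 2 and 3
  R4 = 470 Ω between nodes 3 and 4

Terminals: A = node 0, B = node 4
Reduce the network between node 0 (A) and node 4 (B) by series/parallel combination:
  Rs1 = R1 + R2 (series, joined only at node 1) = 43000 + 27000 = 70000 Ω
  Rs2 = R3 + Rs1 (series, joined only at node 2) = 1600 + 70000 = 71600 Ω
  Rs3 = R4 + Rs2 (series, joined only at node 3) = 470 + 71600 = 72070 Ω
R_eq = 72.07 kΩ

Final answer: 72.07 kΩ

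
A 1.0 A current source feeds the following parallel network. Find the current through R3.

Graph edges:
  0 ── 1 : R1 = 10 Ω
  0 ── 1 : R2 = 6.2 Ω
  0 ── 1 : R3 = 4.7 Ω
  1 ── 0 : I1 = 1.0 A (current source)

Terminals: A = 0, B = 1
All resistors sit directly between nodes 0 and 1, so they are in parallel and share one voltage V; the full source current 1 A splits among them.
1/R_par = 1/10 + 1/6.2 + 1/4.7 = 0.4741 S  =>  R_par = 2.109 Ω
V = I × R_par = 1 × 2.109 = 2.109 V
I_R3 = V/R3 = 2.109/4.7 = 0.4488 A

Final answer: 0.4488 A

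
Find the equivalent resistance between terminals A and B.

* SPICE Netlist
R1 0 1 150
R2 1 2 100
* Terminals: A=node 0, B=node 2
Reduce the network between node 0 (A) and node 2 (B) by series/parallel combination:
  Rs1 = R1 + R2 (series, joined only at node 1) = 150 + 100 = 250 Ω
R_eq = 250 Ω

Final answer: 250 Ω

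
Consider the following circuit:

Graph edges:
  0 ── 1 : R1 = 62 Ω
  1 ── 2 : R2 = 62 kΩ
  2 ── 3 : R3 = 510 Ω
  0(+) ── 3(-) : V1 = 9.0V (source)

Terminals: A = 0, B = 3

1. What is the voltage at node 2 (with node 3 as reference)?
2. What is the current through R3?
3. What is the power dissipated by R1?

Nodal analysis, taking node 3 as the 0 V reference.
Source V1 fixes V_0 = 9 V.
KCL at each unknown node (sum of currents leaving = 0; resistances in Ω):
  Node 1: (V_1 - 9)/62 + (V_1 - V_2)/62000 = 0
  Node 2: (V_2 - V_1)/62000 + (V_2 - 0)/510 = 0
Collecting terms (coefficients in siemens):
  0.01615·V_1 - 0.00001613·V_2 = 0.1452
  0.001977·V_2 - 0.00001613·V_1 = 0
Determinant D = (0.01615)(0.001977) - (-0.00001613)(-0.00001613) = 0.00003192
V_1 = [(0.1452)(0.001977) - (-0.00001613)(0)]/D = 8.991 V
V_2 = [(0.01615)(0) - (0.1452)(-0.00001613)]/D = 0.07336 V
Part 1:
  Read off the nodal solution: V_2 = 0.07336 V
Part 2:
  I_R3 = (V_2 - V_3)/R3 = (0.07336 - 0)/510 = 0.0001438 A
  Magnitude: I_R3 = 0.0001438 A
Part 3:
  I_R1 = (V_0 - V_1)/R1 = (9 - 8.991)/62 = 0.0001438 A
  P_R1 = I_R1² × R1 = (0.0001438)² × 62 = 0.000001283 W

Final answers:
1. V_2 = 0.07336 V
2. I_R3 = 0.0001438 A
3. P_R1 = 1.283e-06 W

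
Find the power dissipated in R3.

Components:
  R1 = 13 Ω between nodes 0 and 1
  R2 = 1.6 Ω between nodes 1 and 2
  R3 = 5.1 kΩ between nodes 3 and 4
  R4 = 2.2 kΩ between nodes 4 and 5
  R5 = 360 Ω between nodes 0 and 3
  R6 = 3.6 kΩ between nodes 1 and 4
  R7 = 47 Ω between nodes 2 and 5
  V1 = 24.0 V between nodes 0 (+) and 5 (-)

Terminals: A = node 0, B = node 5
Nodal analysis, taking node 5 as the 0 V reference.
Source V1 fixes V_0 = 24 V.
KCL at each unknown node (sum of currents leaving = 0; resistances in Ω):
  Node 1: (V_1 - 24)/13 + (V_1 - V_2)/1.6 + (V_1 - V_4)/3600 = 0
  Node 2: (V_2 - V_1)/1.6 + (V_2 - 0)/47 = 0
  Node 3: (V_3 - V_4)/5100 + (V_3 - 24)/360 = 0
  Node 4: (V_4 - V_3)/5100 + (V_4 - 0)/2200 + (V_4 - V_1)/3600 = 0
Collecting terms (coefficients in siemens):
  0.7022·V_1 - 0.625·V_2 - 0.0002778·V_4 = 1.846
  0.6463·V_2 - 0.625·V_1 = 0
  0.002974·V_3 - 0.0001961·V_4 = 0.06667
  0.0009284·V_4 - 0.0002778·V_1 - 0.0001961·V_3 = 0
Solving these 4 simultaneous equations (Gaussian elimination) gives:
  V_1 = 18.91 V, V_2 = 18.29 V, V_3 = 23.11 V, V_4 = 10.54 V
I_R3 = (V_3 - V_4)/R3 = (23.11 - 10.54)/5100 = 0.002465 A
P_R3 = I_R3² × R3 = (0.002465)² × 5100 = 0.031 W

Final answer: 0.031 W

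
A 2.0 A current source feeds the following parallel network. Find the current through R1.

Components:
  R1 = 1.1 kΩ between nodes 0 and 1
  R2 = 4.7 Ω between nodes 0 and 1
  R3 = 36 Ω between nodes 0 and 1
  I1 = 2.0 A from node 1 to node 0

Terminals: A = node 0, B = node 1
All resistors sit directly between nodes 0 and 1, so they are in parallel and share one voltage V; the full source current 2 A splits among them.
1/R_par = 1/1100 + 1/4.7 + 1/36 = 0.2415 S  =>  R_par = 4.142 Ω
V = I × R_par = 2 × 4.142 = 8.283 V
I_R1 = V/R1 = 8.283/1100 = 0.00753 A

Final answer: 0.00753 A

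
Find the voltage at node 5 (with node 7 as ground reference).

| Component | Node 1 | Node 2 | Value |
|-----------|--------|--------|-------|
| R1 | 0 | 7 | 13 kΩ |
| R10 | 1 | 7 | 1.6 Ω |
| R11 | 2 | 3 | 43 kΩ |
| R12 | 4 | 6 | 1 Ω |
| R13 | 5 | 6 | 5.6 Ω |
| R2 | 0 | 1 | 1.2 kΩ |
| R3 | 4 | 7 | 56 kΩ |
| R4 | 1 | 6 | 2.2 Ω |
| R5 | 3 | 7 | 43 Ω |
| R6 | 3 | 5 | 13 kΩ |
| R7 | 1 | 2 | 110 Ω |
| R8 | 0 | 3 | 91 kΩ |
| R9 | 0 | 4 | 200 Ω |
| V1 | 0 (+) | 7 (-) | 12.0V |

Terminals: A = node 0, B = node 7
Nodal analysis, taking node 7 as the 0 V reference.
Source V1 fixes V_0 = 12 V.
KCL at each unknown node (sum of currents leaving = 0; resistances in Ω):
  Node 1: (V_1 - 12)/1200 + (V_1 - V_6)/2.2 + (V_1 - V_2)/110 + (V_1 - 0)/1.6 = 0
  Node 2: (V_2 - V_1)/110 + (V_2 - V_3)/43000 = 0
  Node 3: (V_3 - 0)/43 + (V_3 - V_5)/13000 + (V_3 - 12)/91000 + (V_3 - V_2)/43000 = 0
  Node 4: (V_4 - 0)/56000 + (V_4 - 12)/200 + (V_4 - V_6)/1 = 0
  Node 5: (V_5 - V_3)/13000 + (V_5 - V_6)/5.6 = 0
  Node 6: (V_6 - V_1)/2.2 + (V_6 - V_4)/1 + (V_6 - V_5)/5.6 = 0
Collecting terms (coefficients in siemens):
  1.089·V_1 - 0.009091·V_2 - 0.4545·V_6 = 0.01
  0.009114·V_2 - 0.009091·V_1 - 0.00002326·V_3 = 0
  0.02337·V_3 - 0.00002326·V_2 - 0.00007692·V_5 = 0.0001319
  1.005·V_4 - 1·V_6 = 0.06
  0.1786·V_5 - 0.00007692·V_3 - 0.1786·V_6 = 0
  1.633·V_6 - 0.4545·V_1 - 1·V_4 - 0.1786·V_5 = 0
Solving these 6 simultaneous equations (Gaussian elimination) gives:
  V_1 = 0.1094 V, V_2 = 0.1092 V, V_3 = 0.006536 V, V_4 = 0.2966 V
  V_5 = 0.238 V, V_6 = 0.2381 V
The requested potential is V_5 = 0.238 V.

Final answer: V_5 = 0.238 V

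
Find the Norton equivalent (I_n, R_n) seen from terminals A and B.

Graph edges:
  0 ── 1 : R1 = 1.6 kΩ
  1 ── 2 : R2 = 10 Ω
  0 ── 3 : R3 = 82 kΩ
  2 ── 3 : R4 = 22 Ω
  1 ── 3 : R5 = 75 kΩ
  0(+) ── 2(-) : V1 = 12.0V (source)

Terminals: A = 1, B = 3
Find the Thévenin equivalent first; then I_n = V_th/R_th and R_n = R_th.
Step 1 — V_th is the open-circuit voltage V_A - V_B (nothing connected across the terminals).
Nodal analysis, taking node 2 as the 0 V reference.
Source V1 fixes V_0 = 12 V.
KCL at each unknown node (sum of currents leaving = 0; resistances in Ω):
  Node 1: (V_1 - 12)/1600 + (V_1 - 0)/10 + (V_1 - V_3)/75000 = 0
  Node 3: (V_3 - 12)/82000 + (V_3 - 0)/22 + (V_3 - V_1)/75000 = 0
Collecting terms (coefficients in siemens):
  0.1006·V_1 - 0.00001333·V_3 = 0.0075
  0.04548·V_3 - 0.00001333·V_1 = 0.0001463
Determinant D = (0.1006)(0.04548) - (-0.00001333)(-0.00001333) = 0.004577
V_1 = [(0.0075)(0.04548) - (-0.00001333)(0.0001463)]/D = 0.07452 V
V_3 = [(0.1006)(0.0001463) - (0.0075)(-0.00001333)]/D = 0.00324 V
V_th = V_1 - V_3 = 0.07452 - 0.00324 = 0.07129 V
Step 2 — R_th: zero the source — replace V1 by a short circuit (node 2 merges into node 0) — and find the resistance seen between A (node 1) and B (node 3).
Reduce the network between node 1 (A) and node 3 (B) by series/parallel combination:
  Rp1 = R1 ‖ R2 (parallel, both between nodes 0 and 1) = 1/(1/1600 + 1/10) = 9.938 Ω
  Rp2 = R3 ‖ R4 (parallel, both between nodes 0 and 3) = 1/(1/82000 + 1/22) = 21.99 Ω
  Rs1 = Rp1 + Rp2 (series, joined only at node 0) = 9.938 + 21.99 = 31.93 Ω
  Rp3 = R5 ‖ Rs1 (parallel, both between nodes 1 and 3) = 1/(1/75000 + 1/31.93) = 31.92 Ω
R_th = 31.92 Ω
I_n = V_th/R_th = 0.07129/31.92 = 0.002233 A, and R_n = R_th = 31.92 Ω

Final answer: I_n = 0.002233 A, R_n = 31.92 Ω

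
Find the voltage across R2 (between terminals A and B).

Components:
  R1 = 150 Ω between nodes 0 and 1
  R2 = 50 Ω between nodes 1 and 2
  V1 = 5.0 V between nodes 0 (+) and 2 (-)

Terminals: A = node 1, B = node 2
R1 and R2 are in series across V1 (node 0 → node 1 → node 2), and the output A–B is taken across R2, so this is a voltage divider.
Series current: I = V1/(R1 + R2) = 5/(150 + 50) = 5/200 = 0.025 A
V_R2 = I × R2 = V1 × R2/(R1 + R2) = 5 × 50/200 = 1.25 V

Final answer: 1.25 V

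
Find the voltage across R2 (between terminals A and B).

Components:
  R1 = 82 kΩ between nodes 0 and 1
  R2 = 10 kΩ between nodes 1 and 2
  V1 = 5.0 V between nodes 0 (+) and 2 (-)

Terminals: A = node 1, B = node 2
R1 and R2 are in series across V1 (node 0 → node 1 → node 2), and the output A–B is taken across R2, so this is a voltage divider.
Series current: I = V1/(R1 + R2) = 5/(82000 + 10000) = 5/92000 = 0.00005435 A
V_R2 = I × R2 = V1 × R2/(R1 + R2) = 5 × 10000/92000 = 0.5435 V

Final answer: 0.5435 V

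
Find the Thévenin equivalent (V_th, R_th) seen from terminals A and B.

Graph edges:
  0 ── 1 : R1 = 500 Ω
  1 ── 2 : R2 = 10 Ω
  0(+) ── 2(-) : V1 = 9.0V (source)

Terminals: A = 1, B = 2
Step 1 — V_th is the open-circuit voltage V_A - V_B (nothing connected across the terminals).
Nodal analysis, taking node 2 as the 0 V reference.
Source V1 fixes V_0 = 9 V.
KCL at each unknown node (sum of currents leaving = 0; resistances in Ω):
  Node 1: (V_1 - 9)/500 + (V_1 - 0)/10 = 0
Collecting terms: 0.102 × V_1 = 0.018  =>  V_1 = 0.1765 V
V_th = V_1 - V_2 = 0.1765 - 0 = 0.1765 V
Step 2 — R_th: zero the source — replace V1 by a short circuit (node 2 merges into node 0) — and find the resistance seen between A (node 1) and B (node 0).
Reduce the network between node 1 (A) and node 0 (B) by series/parallel combination:
  Rp1 = R1 ‖ R2 (parallel, both between nodes 0 and 1) = 1/(1/500 + 1/10) = 9.804 Ω
R_th = 9.804 Ω

Final answer: V_th = 0.1765 V, R_th = 9.804 Ω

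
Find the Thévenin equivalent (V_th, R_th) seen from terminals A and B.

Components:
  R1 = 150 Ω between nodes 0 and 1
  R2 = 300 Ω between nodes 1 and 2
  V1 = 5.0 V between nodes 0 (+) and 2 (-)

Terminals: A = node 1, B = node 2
Step 1 — V_th is the open-circuit voltage V_A - V_B (nothing connected across the terminals).
Nodal analysis, taking node 2 as the 0 V reference.
Source V1 fixes V_0 = 5 V.
KCL at each unknown node (sum of currents leaving = 0; resistances in Ω):
  Node 1: (V_1 - 5)/150 + (V_1 - 0)/300 = 0
Collecting terms: 0.01 × V_1 = 0.03333  =>  V_1 = 3.333 V
V_th = V_1 - V_2 = 3.333 - 0 = 3.333 V
Step 2 — R_th: zero the source — replace V1 by a short circuit (node 2 merges into node 0) — and find the resistance seen between A (node 1) and B (node 0).
Reduce the network between node 1 (A) and node 0 (B) by series/parallel combination:
  Rp1 = R1 ‖ R2 (parallel, both between nodes 0 and 1) = 1/(1/150 + 1/300) = 100 Ω
R_th = 100 Ω

Final answer: V_th = 3.333 V, R_th = 100 Ω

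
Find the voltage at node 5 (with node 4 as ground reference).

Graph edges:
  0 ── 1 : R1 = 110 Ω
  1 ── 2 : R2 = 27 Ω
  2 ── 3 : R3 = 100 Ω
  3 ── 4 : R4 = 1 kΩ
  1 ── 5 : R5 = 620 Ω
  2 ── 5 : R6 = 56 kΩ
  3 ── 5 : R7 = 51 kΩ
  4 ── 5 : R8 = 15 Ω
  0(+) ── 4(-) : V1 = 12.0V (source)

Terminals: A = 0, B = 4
Nodal analysis, taking node 4 as the 0 V reference.
Source V1 fixes V_0 = 12 V.
KCL at each unknown node (sum of currents leaving = 0; resistances in Ω):
  Node 1: (V_1 - 12)/110 + (V_1 - V_2)/27 + (V_1 - V_5)/620 = 0
  Node 2: (V_2 - V_1)/27 + (V_2 - V_3)/100 + (V_2 - V_5)/56000 = 0
  Node 3: (V_3 - V_2)/100 + (V_3 - 0)/1000 + (V_3 - V_5)/51000 = 0
  Node 5: (V_5 - V_1)/620 + (V_5 - V_2)/56000 + (V_5 - V_3)/51000 + (V_5 - 0)/15 = 0
Collecting terms (coefficients in siemens):
  0.04774·V_1 - 0.03704·V_2 - 0.001613·V_5 = 0.1091
  0.04705·V_2 - 0.03704·V_1 - 0.01·V_3 - 0.00001786·V_5 = 0
  0.01102·V_3 - 0.01·V_2 - 0.00001961·V_5 = 0
  0.06832·V_5 - 0.001613·V_1 - 0.00001786·V_2 - 0.00001961·V_3 = 0
Solving these 4 simultaneous equations (Gaussian elimination) gives:
  V_1 = 9.418 V, V_2 = 9.184 V, V_3 = 8.335 V, V_5 = 0.2271 V
The requested potential is V_5 = 0.2271 V.

Final answer: V_5 = 0.2271 V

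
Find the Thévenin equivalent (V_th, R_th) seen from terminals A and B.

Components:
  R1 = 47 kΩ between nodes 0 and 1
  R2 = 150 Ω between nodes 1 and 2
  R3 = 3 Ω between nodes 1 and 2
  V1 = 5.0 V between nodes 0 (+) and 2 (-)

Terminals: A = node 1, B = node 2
Step 1 — V_th is the open-circuit voltage V_A - V_B (nothing connected across the terminals).
Nodal analysis, taking node 2 as the 0 V reference.
Source V1 fixes V_0 = 5 V.
KCL at each unknown node (sum of currents leaving = 0; resistances in Ω):
  Node 1: (V_1 - 5)/47000 + (V_1 - 0)/150 + (V_1 - 0)/3 = 0
Collecting terms: 0.34 × V_1 = 0.0001064  =>  V_1 = 0.0003129 V
V_th = V_1 - V_2 = 0.0003129 - 0 = 0.0003129 V
Step 2 — R_th: zero the source — replace V1 by a short circuit (node 2 merges into node 0) — and find the resistance seen between A (node 1) and B (node 0).
Reduce the network between node 1 (A) and node 0 (B) by series/parallel combination:
  Rp1 = R1 ‖ R2 ‖ R3 (parallel, all between nodes 0 and 1) = 1/(1/47000 + 1/150 + 1/3) = 2.941 Ω
R_th = 2.941 Ω

Final answer: V_th = 0.0003129 V, R_th = 2.941 Ω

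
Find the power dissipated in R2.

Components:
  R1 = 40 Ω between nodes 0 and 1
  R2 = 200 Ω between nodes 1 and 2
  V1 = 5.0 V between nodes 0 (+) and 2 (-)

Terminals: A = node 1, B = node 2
Nodal analysis, taking node 2 as the 0 V reference.
Source V1 fixes V_0 = 5 V.
KCL at each unknown node (sum of currents leaving = 0; resistances in Ω):
  Node 1: (V_1 - 5)/40 + (V_1 - 0)/200 = 0
Collecting terms: 0.03 × V_1 = 0.125  =>  V_1 = 4.167 V
I_R2 = (V_1 - V_2)/R2 = (4.167 - 0)/200 = 0.02083 A
P_R2 = I_R2² × R2 = (0.02083)² × 200 = 0.08681 W

Final answer: 0.08681 W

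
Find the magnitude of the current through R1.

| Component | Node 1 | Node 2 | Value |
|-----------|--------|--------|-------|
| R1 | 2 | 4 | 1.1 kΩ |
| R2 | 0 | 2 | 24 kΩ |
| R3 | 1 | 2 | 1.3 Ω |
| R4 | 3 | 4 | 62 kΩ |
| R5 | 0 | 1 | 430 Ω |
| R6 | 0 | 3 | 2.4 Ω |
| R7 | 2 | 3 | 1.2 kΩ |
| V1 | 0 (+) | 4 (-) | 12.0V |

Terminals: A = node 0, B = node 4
Nodal analysis, taking node 4 as the 0 V reference.
Source V1 fixes V_0 = 12 V.
KCL at each unknown node (sum of currents leaving = 0; resistances in Ω):
  Node 1: (V_1 - V_2)/1.3 + (V_1 - 12)/430 = 0
  Node 2: (V_2 - 0)/1100 + (V_2 - 12)/24000 + (V_2 - V_1)/1.3 + (V_2 - V_3)/1200 = 0
  Node 3: (V_3 - 0)/62000 + (V_3 - 12)/2.4 + (V_3 - V_2)/1200 = 0
Collecting terms (coefficients in siemens):
  0.7716·V_1 - 0.7692·V_2 = 0.02791
  0.771·V_2 - 0.7692·V_1 - 0.0008333·V_3 = 0.0005
  0.4175·V_3 - 0.0008333·V_2 = 5
Solving these 3 simultaneous equations (Gaussian elimination) gives:
  V_1 = 9.348 V, V_2 = 9.34 V, V_3 = 11.99 V
I_R1 = (V_2 - V_4)/R1 = (9.34 - 0)/1100 = 0.008491 A
|I_R1| = 0.008491 A

Final answer: |I_R1| = 0.008491 A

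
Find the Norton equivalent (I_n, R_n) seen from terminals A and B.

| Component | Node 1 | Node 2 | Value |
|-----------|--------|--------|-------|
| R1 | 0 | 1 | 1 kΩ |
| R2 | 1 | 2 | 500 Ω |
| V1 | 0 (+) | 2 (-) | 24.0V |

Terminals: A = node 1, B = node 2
Find the Thévenin equivalent first; then I_n = V_th/R_th and R_n = R_th.
Step 1 — V_th is the open-circuit voltage V_A - V_B (nothing connected across the terminals).
Nodal analysis, taking node 2 as the 0 V reference.
Source V1 fixes V_0 = 24 V.
KCL at each unknown node (sum of currents leaving = 0; resistances in Ω):
  Node 1: (V_1 - 24)/1000 + (V_1 - 0)/500 = 0
Collecting terms: 0.003 × V_1 = 0.024  =>  V_1 = 8 V
V_th = V_1 - V_2 = 8 - 0 = 8 V
Step 2 — R_th: zero the source — replace V1 by a short circuit (node 2 merges into node 0) — and find the resistance seen between A (node 1) and B (node 0).
Reduce the network between node 1 (A) and node 0 (B) by series/parallel combination:
  Rp1 = R1 ‖ R2 (parallel, both between nodes 0 and 1) = 1/(1/1000 + 1/500) = 333.3 Ω
R_th = 333.3 Ω
I_n = V_th/R_th = 8/333.3 = 0.024 A, and R_n = R_th = 333.3 Ω

Final answer: I_n = 0.024 A, R_n = 333.3 Ω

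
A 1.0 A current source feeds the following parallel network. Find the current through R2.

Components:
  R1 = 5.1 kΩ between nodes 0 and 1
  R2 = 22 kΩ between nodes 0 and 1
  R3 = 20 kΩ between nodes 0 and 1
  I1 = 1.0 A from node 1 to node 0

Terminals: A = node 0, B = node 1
All resistors sit directly between nodes 0 and 1, so they are in parallel and share one voltage V; the full source current 1 A splits among them.
1/R_par = 1/5100 + 1/22000 + 1/20000 = 0.0002915 S  =>  R_par = 3430 Ω
V = I × R_par = 1 × 3430 = 3430 V
I_R2 = V/R2 = 3430/22000 = 0.1559 A

Final answer: 0.1559 A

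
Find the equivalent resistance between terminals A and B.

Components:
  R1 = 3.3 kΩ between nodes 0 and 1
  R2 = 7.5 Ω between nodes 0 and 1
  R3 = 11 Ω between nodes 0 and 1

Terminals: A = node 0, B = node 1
Reduce the network between node 0 (A) and node 1 (B) by series/parallel combination:
  Rp1 = R1 ‖ R2 ‖ R3 (parallel, all between nodes 0 and 1) = 1/(1/3300 + 1/7.5 + 1/11) = 4.453 Ω
R_eq = 4.453 Ω

Final answer: 4.453 Ω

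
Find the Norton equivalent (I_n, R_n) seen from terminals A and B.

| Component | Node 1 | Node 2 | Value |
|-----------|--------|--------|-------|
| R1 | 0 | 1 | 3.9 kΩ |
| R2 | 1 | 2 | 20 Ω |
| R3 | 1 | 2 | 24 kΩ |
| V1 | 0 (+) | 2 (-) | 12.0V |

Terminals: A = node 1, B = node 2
Find the Thévenin equivalent first; then I_n = V_th/R_th and R_n = R_th.
Step 1 — V_th is the open-circuit voltage V_A - V_B (nothing connected across the terminals).
Nodal analysis, taking node 2 as the 0 V reference.
Source V1 fixes V_0 = 12 V.
KCL at each unknown node (sum of currents leaving = 0; resistances in Ω):
  Node 1: (V_1 - 12)/3900 + (V_1 - 0)/20 + (V_1 - 0)/24000 = 0
Collecting terms: 0.0503 × V_1 = 0.003077  =>  V_1 = 0.06117 V
V_th = V_1 - V_2 = 0.06117 - 0 = 0.06117 V
Step 2 — R_th: zero the source — replace V1 by a short circuit (node 2 merges into node 0) — and find the resistance seen between A (node 1) and B (node 0).
Reduce the network between node 1 (A) and node 0 (B) by series/parallel combination:
  Rp1 = R1 ‖ R2 ‖ R3 (parallel, all between nodes 0 and 1) = 1/(1/3900 + 1/20 + 1/24000) = 19.88 Ω
R_th = 19.88 Ω
I_n = V_th/R_th = 0.06117/19.88 = 0.003077 A, and R_n = R_th = 19.88 Ω

Final answer: I_n = 0.003077 A, R_n = 19.88 Ω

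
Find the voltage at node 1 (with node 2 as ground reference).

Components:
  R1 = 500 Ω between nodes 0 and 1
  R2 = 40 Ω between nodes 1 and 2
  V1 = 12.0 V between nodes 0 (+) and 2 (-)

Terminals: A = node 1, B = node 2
Nodal analysis, taking node 2 as the 0 V reference.
Source V1 fixes V_0 = 12 V.
KCL at each unknown node (sum of currents leaving = 0; resistances in Ω):
  Node 1: (V_1 - 12)/500 + (V_1 - 0)/40 = 0
Collecting terms: 0.027 × V_1 = 0.024  =>  V_1 = 0.8889 V
The requested potential is V_1 = 0.8889 V.

Final answer: V_1 = 0.8889 V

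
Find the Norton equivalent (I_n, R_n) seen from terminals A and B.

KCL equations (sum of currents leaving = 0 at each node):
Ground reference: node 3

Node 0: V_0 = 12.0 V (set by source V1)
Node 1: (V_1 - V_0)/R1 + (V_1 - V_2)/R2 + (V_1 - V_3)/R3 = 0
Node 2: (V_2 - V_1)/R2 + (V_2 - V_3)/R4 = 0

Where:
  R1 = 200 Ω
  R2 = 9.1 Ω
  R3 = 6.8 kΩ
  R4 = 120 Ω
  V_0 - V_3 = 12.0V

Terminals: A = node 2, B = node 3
Find the Thévenin equivalent first; then I_n = V_th/R_th and R_n = R_th.
Step 1 — V_th is the open-circuit voltage V_A - V_B (nothing connected across the terminals).
Nodal analysis, taking node 3 as the 0 V reference.
Source V1 fixes V_0 = 12 V.
KCL at each unknown node (sum of currents leaving = 0; resistances in Ω):
  Node 1: (V_1 - 12)/200 + (V_1 - V_2)/9.1 + (V_1 - 0)/6800 = 0
  Node 2: (V_2 - V_1)/9.1 + (V_2 - 0)/120 = 0
Collecting terms (coefficients in siemens):
  0.115·V_1 - 0.1099·V_2 = 0.06
  0.1182·V_2 - 0.1099·V_1 = 0
Determinant D = (0.115)(0.1182) - (-0.1099)(-0.1099) = 0.001524
V_1 = [(0.06)(0.1182) - (-0.1099)(0)]/D = 4.654 V
V_2 = [(0.115)(0) - (0.06)(-0.1099)]/D = 4.326 V
V_th = V_2 - V_3 = 4.326 - 0 = 4.326 V
Step 2 — R_th: zero the source — replace V1 by a short circuit (node 3 merges into node 0) — and find the resistance seen between A (node 2) and B (node 0).
Reduce the network between node 2 (A) and node 0 (B) by series/parallel combination:
  Rp1 = R1 ‖ R3 (parallel, both between nodes 0 and 1) = 1/(1/200 + 1/6800) = 194.3 Ω
  Rs1 = R2 + Rp1 (series, joined only at node 1) = 9.1 + 194.3 = 203.4 Ω
  Rp2 = R4 ‖ Rs1 (parallel, both between nodes 0 and 2) = 1/(1/120 + 1/203.4) = 75.47 Ω
R_th = 75.47 Ω
I_n = V_th/R_th = 4.326/75.47 = 0.05732 A, and R_n = R_th = 75.47 Ω

Final answer: I_n = 0.05732 A, R_n = 75.47 Ω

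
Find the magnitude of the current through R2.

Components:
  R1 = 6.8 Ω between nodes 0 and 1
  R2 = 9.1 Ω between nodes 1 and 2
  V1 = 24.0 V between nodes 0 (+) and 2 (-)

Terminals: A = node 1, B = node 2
Nodal analysis, taking node 2 as the 0 V reference.
Source V1 fixes V_0 = 24 V.
KCL at each unknown node (sum of currents leaving = 0; resistances in Ω):
  Node 1: (V_1 - 24)/6.8 + (V_1 - 0)/9.1 = 0
Collecting terms: 0.2569 × V_1 = 3.529  =>  V_1 = 13.74 V
I_R2 = (V_1 - V_2)/R2 = (13.74 - 0)/9.1 = 1.509 A
|I_R2| = 1.509 A

Final answer: |I_R2| = 1.509 A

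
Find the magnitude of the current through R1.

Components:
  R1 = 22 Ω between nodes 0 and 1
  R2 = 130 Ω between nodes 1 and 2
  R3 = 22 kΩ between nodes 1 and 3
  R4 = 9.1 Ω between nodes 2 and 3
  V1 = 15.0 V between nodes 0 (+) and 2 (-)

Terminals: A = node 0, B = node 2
Nodal analysis, taking node 2 as the 0 V reference.
Source V1 fixes V_0 = 15 V.
KCL at each unknown node (sum of currents leaving = 0; resistances in Ω):
  Node 1: (V_1 - 15)/22 + (V_1 - 0)/130 + (V_1 - V_3)/22000 = 0
  Node 3: (V_3 - V_1)/22000 + (V_3 - 0)/9.1 = 0
Collecting terms (coefficients in siemens):
  0.05319·V_1 - 0.00004545·V_3 = 0.6818
  0.1099·V_3 - 0.00004545·V_1 = 0
Determinant D = (0.05319)(0.1099) - (-0.00004545)(-0.00004545) = 0.005848
V_1 = [(0.6818)(0.1099) - (-0.00004545)(0)]/D = 12.82 V
V_3 = [(0.05319)(0) - (0.6818)(-0.00004545)]/D = 0.0053 V
I_R1 = (V_0 - V_1)/R1 = (15 - 12.82)/22 = 0.09918 A
|I_R1| = 0.09918 A

Final answer: |I_R1| = 0.09918 A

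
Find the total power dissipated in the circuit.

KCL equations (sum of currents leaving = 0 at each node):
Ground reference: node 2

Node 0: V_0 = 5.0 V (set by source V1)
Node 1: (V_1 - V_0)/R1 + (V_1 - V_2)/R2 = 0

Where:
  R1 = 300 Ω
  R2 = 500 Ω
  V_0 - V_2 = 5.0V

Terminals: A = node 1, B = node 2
Nodal analysis, taking node 2 as the 0 V reference.
Source V1 fixes V_0 = 5 V.
KCL at each unknown node (sum of currents leaving = 0; resistances in Ω):
  Node 1: (V_1 - 5)/300 + (V_1 - 0)/500 = 0
Collecting terms: 0.005333 × V_1 = 0.01667  =>  V_1 = 3.125 V
Power in each resistor, P = (ΔV)²/R:
  P_R1 = (5 - 3.125)²/300 = 0.01172 W
  P_R2 = (3.125 - 0)²/500 = 0.01953 W
P_total = P_R1 + P_R2 = 0.03125 W

Final answer: 0.03125 W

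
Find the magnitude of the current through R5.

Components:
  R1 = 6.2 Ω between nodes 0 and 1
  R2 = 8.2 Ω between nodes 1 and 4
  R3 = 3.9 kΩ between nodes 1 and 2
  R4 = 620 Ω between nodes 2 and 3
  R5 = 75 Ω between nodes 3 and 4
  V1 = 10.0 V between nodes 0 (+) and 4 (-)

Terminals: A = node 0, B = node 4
Nodal analysis, taking node 4 as the 0 V reference.
Source V1 fixes V_0 = 10 V.
KCL at each unknown node (sum of currents leaving = 0; resistances in Ω):
  Node 1: (V_1 - 10)/6.2 + (V_1 - 0)/8.2 + (V_1 - V_2)/3900 = 0
  Node 2: (V_2 - V_1)/3900 + (V_2 - V_3)/620 = 0
  Node 3: (V_3 - V_2)/620 + (V_3 - 0)/75 = 0
Collecting terms (coefficients in siemens):
  0.2835·V_1 - 0.0002564·V_2 = 1.613
  0.001869·V_2 - 0.0002564·V_1 - 0.001613·V_3 = 0
  0.01495·V_3 - 0.001613·V_2 = 0
Solving these 3 simultaneous equations (Gaussian elimination) gives:
  V_1 = 5.69 V, V_2 = 0.8606 V, V_3 = 0.09287 V
I_R5 = (V_3 - V_4)/R5 = (0.09287 - 0)/75 = 0.001238 A
|I_R5| = 0.001238 A

Final answer: |I_R5| = 0.001238 A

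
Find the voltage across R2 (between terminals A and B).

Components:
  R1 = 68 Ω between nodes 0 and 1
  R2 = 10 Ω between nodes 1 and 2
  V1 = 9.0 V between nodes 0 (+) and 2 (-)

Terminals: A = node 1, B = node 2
R1 and R2 are in series across V1 (node 0 → node 1 → node 2), and the output A–B is taken across R2, so this is a voltage divider.
Series current: I = V1/(R1 + R2) = 9/(68 + 10) = 9/78 = 0.1154 A
V_R2 = I × R2 = V1 × R2/(R1 + R2) = 9 × 10/78 = 1.154 V

Final answer: 1.154 V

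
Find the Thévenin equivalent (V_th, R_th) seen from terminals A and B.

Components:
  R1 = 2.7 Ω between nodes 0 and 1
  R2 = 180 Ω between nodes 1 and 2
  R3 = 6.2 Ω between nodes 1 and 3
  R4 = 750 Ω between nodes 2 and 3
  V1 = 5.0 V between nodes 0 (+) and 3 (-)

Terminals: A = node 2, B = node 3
Step 1 — V_th is the open-circuit voltage V_A - V_B (nothing connected across the terminals).
Nodal analysis, taking node 3 as the 0 V reference.
Source V1 fixes V_0 = 5 V.
KCL at each unknown node (sum of currents leaving = 0; resistances in Ω):
  Node 1: (V_1 - 5)/2.7 + (V_1 - V_2)/180 + (V_1 - 0)/6.2 = 0
  Node 2: (V_2 - V_1)/180 + (V_2 - 0)/750 = 0
Collecting terms (coefficients in siemens):
  0.5372·V_1 - 0.005556·V_2 = 1.852
  0.006889·V_2 - 0.005556·V_1 = 0
Determinant D = (0.5372)(0.006889) - (-0.005556)(-0.005556) = 0.00367
V_1 = [(1.852)(0.006889) - (-0.005556)(0)]/D = 3.476 V
V_2 = [(0.5372)(0) - (1.852)(-0.005556)]/D = 2.803 V
V_th = V_2 - V_3 = 2.803 - 0 = 2.803 V
Step 2 — R_th: zero the source — replace V1 by a short circuit (node 3 merges into node 0) — and find the resistance seen between A (node 2) and B (node 0).
Reduce the network between node 2 (A) and node 0 (B) by series/parallel combination:
  Rp1 = R1 ‖ R3 (parallel, both between nodes 0 and 1) = 1/(1/2.7 + 1/6.2) = 1.881 Ω
  Rs1 = R2 + Rp1 (series, joined only at node 1) = 180 + 1.881 = 181.9 Ω
  Rp2 = R4 ‖ Rs1 (parallel, both between nodes 0 and 2) = 1/(1/750 + 1/181.9) = 146.4 Ω
R_th = 146.4 Ω

Final answer: V_th = 2.803 V, R_th = 146.4 Ω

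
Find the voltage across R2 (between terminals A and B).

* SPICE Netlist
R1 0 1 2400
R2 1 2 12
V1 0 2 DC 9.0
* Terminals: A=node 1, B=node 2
R1 and R2 are in series across V1 (node 0 → node 1 → node 2), and the output A–B is taken across R2, so this is a voltage divider.
Series current: I = V1/(R1 + R2) = 9/(2400 + 12) = 9/2412 = 0.003731 A
V_R2 = I × R2 = V1 × R2/(R1 + R2) = 9 × 12/2412 = 0.04478 V

Final answer: 0.04478 V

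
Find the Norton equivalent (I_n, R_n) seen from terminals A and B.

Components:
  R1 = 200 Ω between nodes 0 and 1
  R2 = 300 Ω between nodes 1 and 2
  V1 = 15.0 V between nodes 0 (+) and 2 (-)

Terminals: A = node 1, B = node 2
Find the Thévenin equivalent first; then I_n = V_th/R_th and R_n = R_th.
Step 1 — V_th is the open-circuit voltage V_A - V_B (nothing connected across the terminals).
Nodal analysis, taking node 2 as the 0 V reference.
Source V1 fixes V_0 = 15 V.
KCL at each unknown node (sum of currents leaving = 0; resistances in Ω):
  Node 1: (V_1 - 15)/200 + (V_1 - 0)/300 = 0
Collecting terms: 0.008333 × V_1 = 0.075  =>  V_1 = 9 V
V_th = V_1 - V_2 = 9 - 0 = 9 V
Step 2 — R_th: zero the source — replace V1 by a short circuit (node 2 merges into node 0) — and find the resistance seen between A (node 1) and B (node 0).
Reduce the network between node 1 (A) and node 0 (B) by series/parallel combination:
  Rp1 = R1 ‖ R2 (parallel, both between nodes 0 and 1) = 1/(1/200 + 1/300) = 120 Ω
R_th = 120 Ω
I_n = V_th/R_th = 9/120 = 0.075 A, and R_n = R_th = 120 Ω

Final answer: I_n = 0.075 A, R_n = 120 Ω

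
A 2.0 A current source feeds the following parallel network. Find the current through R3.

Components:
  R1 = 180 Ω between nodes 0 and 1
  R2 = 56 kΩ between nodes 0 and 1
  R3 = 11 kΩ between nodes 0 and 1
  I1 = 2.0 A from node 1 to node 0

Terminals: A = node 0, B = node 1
All resistors sit directly between nodes 0 and 1, so they are in parallel and share one voltage V; the full source current 2 A splits among them.
1/R_par = 1/180 + 1/56000 + 1/11000 = 0.005664 S  =>  R_par = 176.5 Ω
V = I × R_par = 2 × 176.5 = 353.1 V
I_R3 = V/R3 = 353.1/11000 = 0.0321 A

Final answer: 0.0321 A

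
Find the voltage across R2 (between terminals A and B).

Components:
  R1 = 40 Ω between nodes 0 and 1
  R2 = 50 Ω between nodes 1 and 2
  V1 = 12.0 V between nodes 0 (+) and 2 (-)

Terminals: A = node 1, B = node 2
R1 and R2 are in series across V1 (node 0 → node 1 → node 2), and the output A–B is taken across R2, so this is a voltage divider.
Series current: I = V1/(R1 + R2) = 12/(40 + 50) = 12/90 = 0.1333 A
V_R2 = I × R2 = V1 × R2/(R1 + R2) = 12 × 50/90 = 6.667 V

Final answer: 6.667 V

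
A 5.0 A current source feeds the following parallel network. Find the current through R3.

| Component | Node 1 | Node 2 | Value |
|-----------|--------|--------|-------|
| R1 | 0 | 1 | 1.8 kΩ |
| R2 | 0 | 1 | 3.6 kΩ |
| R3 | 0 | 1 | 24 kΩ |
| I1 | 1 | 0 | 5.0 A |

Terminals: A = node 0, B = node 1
All resistors sit directly between nodes 0 and 1, so they are in parallel and share one voltage V; the full source current 5 A splits among them.
1/R_par = 1/1800 + 1/3600 + 1/24000 = 0.000875 S  =>  R_par = 1143 Ω
V = I × R_par = 5 × 1143 = 5714 V
I_R3 = V/R3 = 5714/24000 = 0.2381 A

Final answer: 0.2381 A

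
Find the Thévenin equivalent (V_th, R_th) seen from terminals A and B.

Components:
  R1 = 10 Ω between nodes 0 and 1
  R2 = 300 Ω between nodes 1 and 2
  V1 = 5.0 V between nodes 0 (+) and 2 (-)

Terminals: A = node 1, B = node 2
Step 1 — V_th is the open-circuit voltage V_A - V_B (nothing connected across the terminals).
Nodal analysis, taking node 2 as the 0 V reference.
Source V1 fixes V_0 = 5 V.
KCL at each unknown node (sum of currents leaving = 0; resistances in Ω):
  Node 1: (V_1 - 5)/10 + (V_1 - 0)/300 = 0
Collecting terms: 0.1033 × V_1 = 0.5  =>  V_1 = 4.839 V
V_th = V_1 - V_2 = 4.839 - 0 = 4.839 V
Step 2 — R_th: zero the source — replace V1 by a short circuit (node 2 merges into node 0) — and find the resistance seen between A (node 1) and B (node 0).
Reduce the network between node 1 (A) and node 0 (B) by series/parallel combination:
  Rp1 = R1 ‖ R2 (parallel, both between nodes 0 and 1) = 1/(1/10 + 1/300) = 9.677 Ω
R_th = 9.677 Ω

Final answer: V_th = 4.839 V, R_th = 9.677 Ω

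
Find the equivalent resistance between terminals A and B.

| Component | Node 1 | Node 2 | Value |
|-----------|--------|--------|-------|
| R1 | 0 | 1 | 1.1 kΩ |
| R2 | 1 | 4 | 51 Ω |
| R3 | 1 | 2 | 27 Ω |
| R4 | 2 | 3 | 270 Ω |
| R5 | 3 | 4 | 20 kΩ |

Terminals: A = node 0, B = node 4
Reduce the network between node 0 (A) and node 4 (B) by series/parallel combination:
  Rs1 = R3 + R4 (series, joined only at node 2) = 27 + 270 = 297 Ω
  Rs2 = R5 + Rs1 (series, joined only at node 3) = 20000 + 297 = 20300 Ω
  Rp1 = R2 ‖ Rs2 (parallel, both between nodes 1 and 4) = 1/(1/51 + 1/20300) = 50.87 Ω
  Rs3 = R1 + Rp1 (series, joined only at node 1) = 1100 + 50.87 = 1151 Ω
R_eq = 1.151 kΩ

Final answer: 1.151 kΩ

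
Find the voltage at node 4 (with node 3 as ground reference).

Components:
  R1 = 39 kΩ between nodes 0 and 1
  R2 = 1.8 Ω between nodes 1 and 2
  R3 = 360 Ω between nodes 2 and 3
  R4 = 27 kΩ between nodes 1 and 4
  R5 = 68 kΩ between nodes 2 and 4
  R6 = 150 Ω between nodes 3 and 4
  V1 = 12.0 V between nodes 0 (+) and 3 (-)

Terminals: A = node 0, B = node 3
Nodal analysis, taking node 3 as the 0 V reference.
Source V1 fixes V_0 = 12 V.
KCL at each unknown node (sum of currents leaving = 0; resistances in Ω):
  Node 1: (V_1 - 12)/39000 + (V_1 - V_2)/1.8 + (V_1 - V_4)/27000 = 0
  Node 2: (V_2 - V_1)/1.8 + (V_2 - 0)/360 + (V_2 - V_4)/68000 = 0
  Node 4: (V_4 - V_1)/27000 + (V_4 - V_2)/68000 + (V_4 - 0)/150 = 0
Collecting terms (coefficients in siemens):
  0.5556·V_1 - 0.5556·V_2 - 0.00003704·V_4 = 0.0003077
  0.5583·V_2 - 0.5556·V_1 - 0.00001471·V_4 = 0
  0.006718·V_4 - 0.00003704·V_1 - 0.00001471·V_2 = 0
Solving these 3 simultaneous equations (Gaussian elimination) gives:
  V_1 = 0.1083 V, V_2 = 0.1078 V, V_4 = 0.000833 V
The requested potential is V_4 = 0.000833 V.

Final answer: V_4 = 0.000833 V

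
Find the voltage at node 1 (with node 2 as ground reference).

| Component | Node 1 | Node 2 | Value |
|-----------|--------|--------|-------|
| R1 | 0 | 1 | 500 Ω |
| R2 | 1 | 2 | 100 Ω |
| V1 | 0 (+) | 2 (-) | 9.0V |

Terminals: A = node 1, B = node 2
Nodal analysis, taking node 2 as the 0 V reference.
Source V1 fixes V_0 = 9 V.
KCL at each unknown node (sum of currents leaving = 0; resistances in Ω):
  Node 1: (V_1 - 9)/500 + (V_1 - 0)/100 = 0
Collecting terms: 0.012 × V_1 = 0.018  =>  V_1 = 1.5 V
The requested potential is V_1 = 1.5 V.

Final answer: V_1 = 1.5 V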